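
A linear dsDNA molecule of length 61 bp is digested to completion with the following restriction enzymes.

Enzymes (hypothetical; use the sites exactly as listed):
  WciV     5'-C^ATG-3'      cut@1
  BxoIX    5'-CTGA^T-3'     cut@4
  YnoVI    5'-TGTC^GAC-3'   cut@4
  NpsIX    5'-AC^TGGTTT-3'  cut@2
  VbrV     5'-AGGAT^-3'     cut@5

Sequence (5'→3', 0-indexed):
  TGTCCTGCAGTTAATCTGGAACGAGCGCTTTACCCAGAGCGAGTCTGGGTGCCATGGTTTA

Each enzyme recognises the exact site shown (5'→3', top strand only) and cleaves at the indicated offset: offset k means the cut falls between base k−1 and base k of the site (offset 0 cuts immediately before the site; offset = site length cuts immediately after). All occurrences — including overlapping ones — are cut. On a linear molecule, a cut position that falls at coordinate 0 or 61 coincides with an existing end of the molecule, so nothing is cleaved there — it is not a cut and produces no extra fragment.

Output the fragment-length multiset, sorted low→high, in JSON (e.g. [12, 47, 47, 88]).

Scan for sites:
  WciV CATG/1: at [52] ⇒ [53]
  BxoIX (CTGAT, off=4): no sites
  YnoVI (TGTCGAC, off=4): no sites
  NpsIX (ACTGGTTT, off=2): no sites
  VbrV (AGGAT, off=5): no sites

All cut coordinates (distinct, sorted): [53]

Fragments:
  [0,53): 53 bp
  [53,61): 8 bp

[8,53]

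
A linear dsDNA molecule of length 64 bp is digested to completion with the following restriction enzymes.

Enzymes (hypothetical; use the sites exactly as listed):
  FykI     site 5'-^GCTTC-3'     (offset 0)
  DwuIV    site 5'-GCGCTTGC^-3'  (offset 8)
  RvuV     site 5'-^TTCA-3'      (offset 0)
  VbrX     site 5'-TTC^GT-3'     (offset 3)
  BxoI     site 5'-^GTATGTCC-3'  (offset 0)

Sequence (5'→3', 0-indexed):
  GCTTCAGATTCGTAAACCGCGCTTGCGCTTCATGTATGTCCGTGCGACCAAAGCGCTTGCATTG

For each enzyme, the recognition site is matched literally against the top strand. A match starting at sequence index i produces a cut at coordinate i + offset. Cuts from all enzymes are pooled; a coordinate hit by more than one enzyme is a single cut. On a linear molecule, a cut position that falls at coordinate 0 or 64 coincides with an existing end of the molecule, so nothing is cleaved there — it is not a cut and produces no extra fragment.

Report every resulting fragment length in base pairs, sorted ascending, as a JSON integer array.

[2,2,4,5,9,15,27]

Scan for sites:
  FykI (GCTTC, off=0): starts [0, 26] → cuts [26] (position 0 is a terminus of the linear molecule — no cut)
  DwuIV (GCGCTTGC, off=8): starts [18, 52] → cuts [26, 60]
  RvuV (TTCA, off=0): starts [2, 28] → cuts [2, 28]
  VbrX (TTCGT, off=3): starts [8] → cuts [11]
  BxoI (GTATGTCC, off=0): starts [33] → cuts [33]

All cut coordinates (distinct, sorted): [2, 11, 26, 28, 33, 60]

Fragment lengths:
  [0,2): 2 bp
  [2,11): 9 bp
  [11,26): 15 bp
  [26,28): 2 bp
  [28,33): 5 bp
  [33,60): 27 bp
  [60,64): 4 bp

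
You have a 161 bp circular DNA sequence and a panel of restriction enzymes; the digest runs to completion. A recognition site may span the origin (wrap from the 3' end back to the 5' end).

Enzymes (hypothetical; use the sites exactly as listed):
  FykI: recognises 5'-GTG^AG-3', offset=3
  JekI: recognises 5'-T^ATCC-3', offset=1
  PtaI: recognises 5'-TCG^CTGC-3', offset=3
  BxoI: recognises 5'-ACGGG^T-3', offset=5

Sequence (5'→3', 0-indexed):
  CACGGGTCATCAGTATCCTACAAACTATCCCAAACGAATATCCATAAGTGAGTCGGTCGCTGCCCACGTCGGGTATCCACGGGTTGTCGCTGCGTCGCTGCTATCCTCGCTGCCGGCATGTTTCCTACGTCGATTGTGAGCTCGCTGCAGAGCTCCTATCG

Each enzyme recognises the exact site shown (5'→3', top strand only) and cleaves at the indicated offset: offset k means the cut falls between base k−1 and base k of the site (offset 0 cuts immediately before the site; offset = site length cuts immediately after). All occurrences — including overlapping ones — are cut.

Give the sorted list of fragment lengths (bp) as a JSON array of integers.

[5,6,6,7,8,8,9,9,11,12,13,15,23,29]

Site scan:
  FykI (GTGAG, off=3): starts [47, 135] → cuts [50, 138]
  JekI (TATCC, off=1): starts [13, 25, 38, 73, 101] → cuts [14, 26, 39, 74, 102]
  PtaI (TCGCTGC, off=3): starts [56, 86, 94, 106, 141] → cuts [59, 89, 97, 109, 144]
  BxoI (ACGGGT, off=5): starts [1, 78] → cuts [6, 83]

All cut coordinates (distinct, sorted): [6, 14, 26, 39, 50, 59, 74, 83, 89, 97, 102, 109, 138, 144]

Fragments:
  6→14: 8 bp
  14→26: 12 bp
  26→39: 13 bp
  39→50: 11 bp
  50→59: 9 bp
  59→74: 15 bp
  74→83: 9 bp
  83→89: 6 bp
  89→97: 8 bp
  97→102: 5 bp
  102→109: 7 bp
  109→138: 29 bp
  138→144: 6 bp
  144→6 (wrap): 161-144+6 = 23 bp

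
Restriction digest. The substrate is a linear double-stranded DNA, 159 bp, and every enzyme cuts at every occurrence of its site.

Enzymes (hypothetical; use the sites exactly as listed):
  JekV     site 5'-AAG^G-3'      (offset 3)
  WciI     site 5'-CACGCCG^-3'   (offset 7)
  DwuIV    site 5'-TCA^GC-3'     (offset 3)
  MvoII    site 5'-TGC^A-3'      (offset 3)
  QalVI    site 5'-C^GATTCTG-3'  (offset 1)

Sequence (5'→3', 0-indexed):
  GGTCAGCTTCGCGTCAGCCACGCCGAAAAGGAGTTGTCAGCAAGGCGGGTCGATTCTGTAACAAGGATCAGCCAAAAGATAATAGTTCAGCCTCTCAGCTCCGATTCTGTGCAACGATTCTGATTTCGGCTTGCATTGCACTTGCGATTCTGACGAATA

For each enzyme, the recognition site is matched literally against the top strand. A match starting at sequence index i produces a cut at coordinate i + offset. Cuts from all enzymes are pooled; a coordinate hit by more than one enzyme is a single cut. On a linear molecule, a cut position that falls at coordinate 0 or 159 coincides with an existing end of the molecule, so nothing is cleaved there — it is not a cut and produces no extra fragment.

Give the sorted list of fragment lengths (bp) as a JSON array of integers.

[3,5,5,5,5,5,5,6,7,8,9,9,10,11,14,14,19,19]

Site scan:
  JekV (AAGG, off=3): starts [27, 41, 62] → cuts [30, 44, 65]
  WciI (CACGCCG, off=7): starts [18] → cuts [25]
  DwuIV (TCAGC, off=3): starts [2, 13, 36, 67, 86, 94] → cuts [5, 16, 39, 70, 89, 97]
  MvoII (TGCA, off=3): starts [109, 131, 136] → cuts [112, 134, 139]
  QalVI (CGATTCTG, off=1): starts [50, 101, 114, 144] → cuts [51, 102, 115, 145]

Pooled cuts: [5, 16, 25, 30, 39, 44, 51, 65, 70, 89, 97, 102, 112, 115, 134, 139, 145]

Fragments:
  [0,5): 5 bp
  [5,16): 11 bp
  [16,25): 9 bp
  [25,30): 5 bp
  [30,39): 9 bp
  [39,44): 5 bp
  [44,51): 7 bp
  [51,65): 14 bp
  [65,70): 5 bp
  [70,89): 19 bp
  [89,97): 8 bp
  [97,102): 5 bp
  [102,112): 10 bp
  [112,115): 3 bp
  [115,134): 19 bp
  [134,139): 5 bp
  [139,145): 6 bp
  [145,159): 14 bp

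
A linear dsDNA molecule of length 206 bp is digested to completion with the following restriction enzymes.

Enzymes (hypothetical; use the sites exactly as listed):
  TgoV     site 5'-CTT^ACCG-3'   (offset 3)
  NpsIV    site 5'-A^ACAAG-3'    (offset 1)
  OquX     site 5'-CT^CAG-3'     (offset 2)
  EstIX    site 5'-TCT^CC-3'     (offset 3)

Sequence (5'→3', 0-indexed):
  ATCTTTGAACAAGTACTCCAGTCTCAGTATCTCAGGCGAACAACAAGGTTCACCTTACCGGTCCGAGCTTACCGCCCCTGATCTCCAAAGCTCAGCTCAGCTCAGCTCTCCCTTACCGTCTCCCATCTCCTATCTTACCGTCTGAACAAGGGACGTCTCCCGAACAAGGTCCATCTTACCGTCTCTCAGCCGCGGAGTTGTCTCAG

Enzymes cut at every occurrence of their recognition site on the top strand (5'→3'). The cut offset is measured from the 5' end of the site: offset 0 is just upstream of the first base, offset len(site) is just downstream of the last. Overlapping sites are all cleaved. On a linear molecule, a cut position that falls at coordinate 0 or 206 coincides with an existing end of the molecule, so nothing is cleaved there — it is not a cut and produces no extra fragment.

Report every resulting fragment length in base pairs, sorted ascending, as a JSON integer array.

Per-enzyme occurrences:
  TgoV (CTTACCG, off=3): starts [53, 67, 111, 133, 174] → cuts [56, 70, 114, 136, 177]
  NpsIV (AACAAG, off=1): starts [7, 41, 144, 162] → cuts [8, 42, 145, 163]
  OquX (CTCAG, off=2): starts [22, 30, 90, 95, 100, 184, 201] → cuts [24, 32, 92, 97, 102, 186, 203]
  EstIX (TCTCC, off=3): starts [81, 106, 118, 125, 155] → cuts [84, 109, 121, 128, 158]

All cut coordinates (distinct, sorted): [8, 24, 32, 42, 56, 70, 84, 92, 97, 102, 109, 114, 121, 128, 136, 145, 158, 163, 177, 186, 203]

Fragments:
  [0,8): 8 bp
  [8,24): 16 bp
  [24,32): 8 bp
  [32,42): 10 bp
  [42,56): 14 bp
  [56,70): 14 bp
  [70,84): 14 bp
  [84,92): 8 bp
  [92,97): 5 bp
  [97,102): 5 bp
  [102,109): 7 bp
  [109,114): 5 bp
  [114,121): 7 bp
  [121,128): 7 bp
  [128,136): 8 bp
  [136,145): 9 bp
  [145,158): 13 bp
  [158,163): 5 bp
  [163,177): 14 bp
  [177,186): 9 bp
  [186,203): 17 bp
  [203,206): 3 bp

[3,5,5,5,5,7,7,7,8,8,8,8,9,9,10,13,14,14,14,14,16,17]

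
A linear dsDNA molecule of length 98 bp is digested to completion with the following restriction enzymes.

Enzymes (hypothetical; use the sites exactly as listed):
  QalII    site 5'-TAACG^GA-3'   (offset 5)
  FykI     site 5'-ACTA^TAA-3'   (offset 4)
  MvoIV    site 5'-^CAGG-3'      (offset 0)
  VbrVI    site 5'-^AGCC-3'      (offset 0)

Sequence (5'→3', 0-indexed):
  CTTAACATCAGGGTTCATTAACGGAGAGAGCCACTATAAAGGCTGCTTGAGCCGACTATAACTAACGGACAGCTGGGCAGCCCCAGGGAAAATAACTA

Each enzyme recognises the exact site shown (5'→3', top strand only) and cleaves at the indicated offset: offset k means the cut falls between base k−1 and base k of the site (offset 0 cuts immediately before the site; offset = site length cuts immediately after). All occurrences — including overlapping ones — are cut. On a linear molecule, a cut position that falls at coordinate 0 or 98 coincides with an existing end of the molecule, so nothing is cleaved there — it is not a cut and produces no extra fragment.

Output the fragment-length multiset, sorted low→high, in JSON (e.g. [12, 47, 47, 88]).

[5,5,8,8,9,9,11,13,15,15]

Scan for sites:
  QalII (TAACGGA, off=5): starts [18, 62] → cuts [23, 67]
  FykI (ACTATAA, off=4): starts [32, 54] → cuts [36, 58]
  MvoIV (CAGG, off=0): starts [8, 83] → cuts [8, 83]
  VbrVI (AGCC, off=0): starts [28, 49, 78] → cuts [28, 49, 78]

All cut coordinates (distinct, sorted): [8, 23, 28, 36, 49, 58, 67, 78, 83]

Fragments:
  [0,8): 8 bp
  [8,23): 15 bp
  [23,28): 5 bp
  [28,36): 8 bp
  [36,49): 13 bp
  [49,58): 9 bp
  [58,67): 9 bp
  [67,78): 11 bp
  [78,83): 5 bp
  [83,98): 15 bp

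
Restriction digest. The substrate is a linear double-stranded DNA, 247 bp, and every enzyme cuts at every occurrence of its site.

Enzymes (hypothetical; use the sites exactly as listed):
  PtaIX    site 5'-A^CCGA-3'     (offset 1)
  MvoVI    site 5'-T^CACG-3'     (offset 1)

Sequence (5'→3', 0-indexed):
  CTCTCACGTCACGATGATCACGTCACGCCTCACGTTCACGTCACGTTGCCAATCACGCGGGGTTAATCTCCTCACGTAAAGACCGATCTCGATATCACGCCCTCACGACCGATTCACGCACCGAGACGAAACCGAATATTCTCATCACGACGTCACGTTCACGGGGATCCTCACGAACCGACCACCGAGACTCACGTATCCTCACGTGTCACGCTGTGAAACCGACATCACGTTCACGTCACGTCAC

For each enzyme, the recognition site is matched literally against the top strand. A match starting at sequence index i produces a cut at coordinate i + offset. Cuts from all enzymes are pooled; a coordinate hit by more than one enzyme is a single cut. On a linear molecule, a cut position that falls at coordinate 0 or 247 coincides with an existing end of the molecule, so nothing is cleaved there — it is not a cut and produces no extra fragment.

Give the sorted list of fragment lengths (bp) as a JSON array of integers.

Site scan:
  PtaIX ACCGA/1: at [81, 107, 119, 130, 176, 183, 220] ⇒ [82, 108, 120, 131, 177, 184, 221]
  MvoVI TCACG/1: at [3, 8, 17, 22, 29, 35, 40, 52, 71, 94, 102, 113, 144, 152, 158, 170, 191, 201, 208, 227, 233, 238] ⇒ [4, 9, 18, 23, 30, 36, 41, 53, 72, 95, 103, 114, 145, 153, 159, 171, 192, 202, 209, 228, 234, 239]

All cut coordinates (distinct, sorted): [4, 9, 18, 23, 30, 36, 41, 53, 72, 82, 95, 103, 108, 114, 120, 131, 145, 153, 159, 171, 177, 184, 192, 202, 209, 221, 228, 234, 239]

Fragment lengths:
  [0,4): 4 bp
  [4,9): 5 bp
  [9,18): 9 bp
  [18,23): 5 bp
  [23,30): 7 bp
  [30,36): 6 bp
  [36,41): 5 bp
  [41,53): 12 bp
  [53,72): 19 bp
  [72,82): 10 bp
  [82,95): 13 bp
  [95,103): 8 bp
  [103,108): 5 bp
  [108,114): 6 bp
  [114,120): 6 bp
  [120,131): 11 bp
  [131,145): 14 bp
  [145,153): 8 bp
  [153,159): 6 bp
  [159,171): 12 bp
  [171,177): 6 bp
  [177,184): 7 bp
  [184,192): 8 bp
  [192,202): 10 bp
  [202,209): 7 bp
  [209,221): 12 bp
  [221,228): 7 bp
  [228,234): 6 bp
  [234,239): 5 bp
  [239,247): 8 bp

[4,5,5,5,5,5,6,6,6,6,6,6,7,7,7,7,8,8,8,8,9,10,10,11,12,12,12,13,14,19]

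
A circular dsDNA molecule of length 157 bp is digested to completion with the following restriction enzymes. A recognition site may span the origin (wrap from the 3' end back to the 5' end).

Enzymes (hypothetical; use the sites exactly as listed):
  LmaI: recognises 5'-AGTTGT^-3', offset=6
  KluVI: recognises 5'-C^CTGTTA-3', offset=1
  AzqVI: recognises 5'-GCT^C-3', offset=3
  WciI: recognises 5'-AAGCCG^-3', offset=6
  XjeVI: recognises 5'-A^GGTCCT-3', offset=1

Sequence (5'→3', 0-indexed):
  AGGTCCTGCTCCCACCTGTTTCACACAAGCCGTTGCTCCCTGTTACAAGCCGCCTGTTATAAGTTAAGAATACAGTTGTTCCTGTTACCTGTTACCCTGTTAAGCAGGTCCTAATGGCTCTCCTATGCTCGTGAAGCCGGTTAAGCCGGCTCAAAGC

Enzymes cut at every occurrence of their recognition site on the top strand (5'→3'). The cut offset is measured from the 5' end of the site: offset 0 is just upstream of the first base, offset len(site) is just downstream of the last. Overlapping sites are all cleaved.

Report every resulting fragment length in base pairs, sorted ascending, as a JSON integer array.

[1,2,2,3,5,7,7,8,9,9,10,10,10,13,13,22,26]

Scan for sites:
  LmaI (AGTTGT, off=6): starts [73] → cuts [79]
  KluVI (CCTGTTA, off=1): starts [38, 52, 80, 87, 95] → cuts [39, 53, 81, 88, 96]
  AzqVI (GCTC, off=3): starts [7, 34, 116, 126, 148] → cuts [10, 37, 119, 129, 151]
  WciI (AAGCCG, off=6): starts [26, 46, 133, 142] → cuts [32, 52, 139, 148]
  XjeVI (AGGTCCT, off=1): starts [0, 105] → cuts [1, 106]

Pooled cuts: [1, 10, 32, 37, 39, 52, 53, 79, 81, 88, 96, 106, 119, 129, 139, 148, 151]

Fragments:
  1→10: 9 bp
  10→32: 22 bp
  32→37: 5 bp
  37→39: 2 bp
  39→52: 13 bp
  52→53: 1 bp
  53→79: 26 bp
  79→81: 2 bp
  81→88: 7 bp
  88→96: 8 bp
  96→106: 10 bp
  106→119: 13 bp
  119→129: 10 bp
  129→139: 10 bp
  139→148: 9 bp
  148→151: 3 bp
  151→1 (wrap): 157-151+1 = 7 bp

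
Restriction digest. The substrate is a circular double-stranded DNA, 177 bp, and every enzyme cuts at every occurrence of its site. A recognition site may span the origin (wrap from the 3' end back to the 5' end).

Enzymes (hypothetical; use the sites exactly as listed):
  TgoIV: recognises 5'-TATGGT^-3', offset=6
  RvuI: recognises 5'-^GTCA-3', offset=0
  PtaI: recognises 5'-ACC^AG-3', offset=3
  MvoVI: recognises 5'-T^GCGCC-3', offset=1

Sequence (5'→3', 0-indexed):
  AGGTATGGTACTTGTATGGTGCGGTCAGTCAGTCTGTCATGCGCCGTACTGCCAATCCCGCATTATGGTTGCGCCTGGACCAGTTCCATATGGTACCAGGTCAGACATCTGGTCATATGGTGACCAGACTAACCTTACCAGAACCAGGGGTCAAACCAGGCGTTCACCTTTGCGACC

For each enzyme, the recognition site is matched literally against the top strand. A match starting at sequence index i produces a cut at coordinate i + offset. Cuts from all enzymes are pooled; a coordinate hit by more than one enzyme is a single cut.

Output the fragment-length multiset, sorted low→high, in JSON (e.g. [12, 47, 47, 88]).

[1,2,3,3,4,4,4,5,6,8,8,9,10,11,11,12,13,14,20,29]

Scan for sites:
  TgoIV (TATGGT, off=6): starts [3, 14, 63, 88, 115] → cuts [9, 20, 69, 94, 121]
  RvuI (GTCA, off=0): starts [23, 27, 35, 99, 111, 149] → cuts [23, 27, 35, 99, 111, 149]
  PtaI (ACCAG, off=3): starts [78, 94, 122, 136, 142, 154, 174] → cuts [0, 81, 97, 125, 139, 145, 157]
  MvoVI (TGCGCC, off=1): starts [39, 69] → cuts [40, 70]

Pooled cuts: [0, 9, 20, 23, 27, 35, 40, 69, 70, 81, 94, 97, 99, 111, 121, 125, 139, 145, 149, 157]

Fragments:
  0→9: 9 bp
  9→20: 11 bp
  20→23: 3 bp
  23→27: 4 bp
  27→35: 8 bp
  35→40: 5 bp
  40→69: 29 bp
  69→70: 1 bp
  70→81: 11 bp
  81→94: 13 bp
  94→97: 3 bp
  97→99: 2 bp
  99→111: 12 bp
  111→121: 10 bp
  121→125: 4 bp
  125→139: 14 bp
  139→145: 6 bp
  145→149: 4 bp
  149→157: 8 bp
  157→0 (wrap): 177-157+0 = 20 bp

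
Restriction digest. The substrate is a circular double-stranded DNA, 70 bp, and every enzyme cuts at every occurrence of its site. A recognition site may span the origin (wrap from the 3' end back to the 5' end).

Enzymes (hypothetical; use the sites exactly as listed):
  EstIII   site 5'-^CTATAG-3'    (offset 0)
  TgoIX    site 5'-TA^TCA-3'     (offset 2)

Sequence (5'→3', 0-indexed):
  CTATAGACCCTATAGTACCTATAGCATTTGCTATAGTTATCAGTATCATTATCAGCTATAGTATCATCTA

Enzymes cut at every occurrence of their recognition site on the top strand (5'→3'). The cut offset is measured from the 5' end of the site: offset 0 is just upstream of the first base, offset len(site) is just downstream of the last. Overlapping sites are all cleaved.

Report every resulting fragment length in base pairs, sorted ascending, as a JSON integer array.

[4,6,6,7,8,9,9,9,12]

Per-enzyme occurrences:
  EstIII CTATAG/0: at [0, 9, 18, 30, 55] ⇒ [0, 9, 18, 30, 55]
  TgoIX TATCA/2: at [37, 43, 49, 61] ⇒ [39, 45, 51, 63]

All cut coordinates (distinct, sorted): [0, 9, 18, 30, 39, 45, 51, 55, 63]

Fragments:
  0→9: 9 bp
  9→18: 9 bp
  18→30: 12 bp
  30→39: 9 bp
  39→45: 6 bp
  45→51: 6 bp
  51→55: 4 bp
  55→63: 8 bp
  63→0 (wrap): 70-63+0 = 7 bp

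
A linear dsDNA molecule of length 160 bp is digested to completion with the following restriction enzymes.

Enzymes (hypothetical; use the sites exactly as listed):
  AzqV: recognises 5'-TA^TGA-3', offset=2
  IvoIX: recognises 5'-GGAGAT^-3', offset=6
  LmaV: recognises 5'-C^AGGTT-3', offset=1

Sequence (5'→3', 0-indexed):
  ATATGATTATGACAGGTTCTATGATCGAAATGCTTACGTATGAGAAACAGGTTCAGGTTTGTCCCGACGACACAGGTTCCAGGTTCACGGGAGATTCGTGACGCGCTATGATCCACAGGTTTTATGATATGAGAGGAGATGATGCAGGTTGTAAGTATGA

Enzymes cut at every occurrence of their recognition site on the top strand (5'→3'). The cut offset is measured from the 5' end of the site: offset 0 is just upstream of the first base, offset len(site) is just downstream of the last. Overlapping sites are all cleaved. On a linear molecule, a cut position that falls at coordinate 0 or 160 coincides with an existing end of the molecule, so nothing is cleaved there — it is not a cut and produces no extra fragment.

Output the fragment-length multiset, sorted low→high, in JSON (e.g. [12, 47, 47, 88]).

[3,3,4,5,5,6,6,7,8,8,8,8,11,12,13,15,19,19]

Site scan:
  AzqV (TATGA, off=2): starts [1, 7, 19, 38, 106, 122, 127, 155] → cuts [3, 9, 21, 40, 108, 124, 129, 157]
  IvoIX (GGAGAT, off=6): starts [89, 134] → cuts [95, 140]
  LmaV (CAGGTT, off=1): starts [12, 47, 53, 72, 79, 115, 144] → cuts [13, 48, 54, 73, 80, 116, 145]

Pooled cuts: [3, 9, 13, 21, 40, 48, 54, 73, 80, 95, 108, 116, 124, 129, 140, 145, 157]

Fragments:
  [0,3): 3 bp
  [3,9): 6 bp
  [9,13): 4 bp
  [13,21): 8 bp
  [21,40): 19 bp
  [40,48): 8 bp
  [48,54): 6 bp
  [54,73): 19 bp
  [73,80): 7 bp
  [80,95): 15 bp
  [95,108): 13 bp
  [108,116): 8 bp
  [116,124): 8 bp
  [124,129): 5 bp
  [129,140): 11 bp
  [140,145): 5 bp
  [145,157): 12 bp
  [157,160): 3 bp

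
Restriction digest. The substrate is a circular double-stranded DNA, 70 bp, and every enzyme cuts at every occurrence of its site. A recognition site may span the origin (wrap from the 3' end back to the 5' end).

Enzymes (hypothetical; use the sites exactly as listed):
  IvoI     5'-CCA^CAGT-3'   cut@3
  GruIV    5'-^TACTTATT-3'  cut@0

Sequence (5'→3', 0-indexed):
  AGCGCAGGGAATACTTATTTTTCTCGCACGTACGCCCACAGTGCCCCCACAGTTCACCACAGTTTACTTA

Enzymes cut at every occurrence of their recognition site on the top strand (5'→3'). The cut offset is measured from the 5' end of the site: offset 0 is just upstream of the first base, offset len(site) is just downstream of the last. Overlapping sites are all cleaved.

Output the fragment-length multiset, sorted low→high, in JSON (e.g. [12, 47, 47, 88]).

Scan for sites:
  IvoI (CCACAGT, off=3): starts [35, 46, 56] → cuts [38, 49, 59]
  GruIV (TACTTATT, off=0): starts [11] → cuts [11]

All cut coordinates (distinct, sorted): [11, 38, 49, 59]

Fragment lengths:
  11→38: 27 bp
  38→49: 11 bp
  49→59: 10 bp
  59→11 (wrap): 70-59+11 = 22 bp

[10,11,22,27]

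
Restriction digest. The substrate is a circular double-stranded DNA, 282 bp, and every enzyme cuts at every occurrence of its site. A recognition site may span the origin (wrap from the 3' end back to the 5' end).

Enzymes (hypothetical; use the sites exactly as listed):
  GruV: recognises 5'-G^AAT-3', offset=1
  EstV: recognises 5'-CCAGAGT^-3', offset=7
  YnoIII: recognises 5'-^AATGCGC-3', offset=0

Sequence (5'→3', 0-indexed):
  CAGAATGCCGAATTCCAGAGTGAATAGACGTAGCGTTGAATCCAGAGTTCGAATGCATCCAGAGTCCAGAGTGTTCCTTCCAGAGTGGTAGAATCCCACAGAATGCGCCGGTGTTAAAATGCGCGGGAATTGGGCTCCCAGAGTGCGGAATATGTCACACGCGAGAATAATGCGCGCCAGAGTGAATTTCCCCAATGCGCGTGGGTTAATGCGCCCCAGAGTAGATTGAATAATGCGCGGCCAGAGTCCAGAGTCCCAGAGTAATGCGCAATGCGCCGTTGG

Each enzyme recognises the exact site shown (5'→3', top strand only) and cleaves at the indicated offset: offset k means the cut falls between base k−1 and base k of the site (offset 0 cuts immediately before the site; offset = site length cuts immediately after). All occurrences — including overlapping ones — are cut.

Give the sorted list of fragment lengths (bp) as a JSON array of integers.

Scan for sites:
  GruV (GAAT, off=1): starts [2, 9, 21, 37, 50, 90, 100, 126, 147, 164, 183, 227] → cuts [3, 10, 22, 38, 51, 91, 101, 127, 148, 165, 184, 228]
  EstV (CCAGAGT, off=7): starts [14, 41, 58, 65, 79, 137, 176, 215, 240, 247, 255] → cuts [21, 48, 65, 72, 86, 144, 183, 222, 247, 254, 262]
  YnoIII (AATGCGC, off=0): starts [101, 117, 168, 193, 207, 231, 262, 269] → cuts [101, 117, 168, 193, 207, 231, 262, 269]

All cut coordinates (distinct, sorted): [3, 10, 21, 22, 38, 48, 51, 65, 72, 86, 91, 101, 117, 127, 144, 148, 165, 168, 183, 184, 193, 207, 222, 228, 231, 247, 254, 262, 269]

Fragments:
  3→10: 7 bp
  10→21: 11 bp
  21→22: 1 bp
  22→38: 16 bp
  38→48: 10 bp
  48→51: 3 bp
  51→65: 14 bp
  65→72: 7 bp
  72→86: 14 bp
  86→91: 5 bp
  91→101: 10 bp
  101→117: 16 bp
  117→127: 10 bp
  127→144: 17 bp
  144→148: 4 bp
  148→165: 17 bp
  165→168: 3 bp
  168→183: 15 bp
  183→184: 1 bp
  184→193: 9 bp
  193→207: 14 bp
  207→222: 15 bp
  222→228: 6 bp
  228→231: 3 bp
  231→247: 16 bp
  247→254: 7 bp
  254→262: 8 bp
  262→269: 7 bp
  269→3 (wrap): 282-269+3 = 16 bp

[1,1,3,3,3,4,5,6,7,7,7,7,8,9,10,10,10,11,14,14,14,15,15,16,16,16,16,17,17]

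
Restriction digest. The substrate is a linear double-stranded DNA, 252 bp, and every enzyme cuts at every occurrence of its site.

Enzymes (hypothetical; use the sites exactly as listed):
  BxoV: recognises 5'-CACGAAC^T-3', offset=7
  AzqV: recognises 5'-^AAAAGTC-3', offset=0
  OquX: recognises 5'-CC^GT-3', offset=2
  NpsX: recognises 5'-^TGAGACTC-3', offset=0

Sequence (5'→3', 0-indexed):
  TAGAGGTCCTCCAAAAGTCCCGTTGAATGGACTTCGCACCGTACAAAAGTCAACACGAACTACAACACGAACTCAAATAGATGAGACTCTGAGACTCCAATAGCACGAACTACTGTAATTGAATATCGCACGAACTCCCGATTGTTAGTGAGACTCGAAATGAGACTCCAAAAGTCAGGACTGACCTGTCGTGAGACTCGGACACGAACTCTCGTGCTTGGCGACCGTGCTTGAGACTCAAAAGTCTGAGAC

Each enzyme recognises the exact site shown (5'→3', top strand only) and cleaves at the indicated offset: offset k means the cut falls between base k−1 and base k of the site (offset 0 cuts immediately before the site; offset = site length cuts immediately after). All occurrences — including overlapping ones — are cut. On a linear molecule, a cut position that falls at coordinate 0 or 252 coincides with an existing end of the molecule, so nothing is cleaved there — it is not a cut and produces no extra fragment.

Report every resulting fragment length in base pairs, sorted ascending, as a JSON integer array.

Site scan:
  BxoV CACGAACT/7: at [53, 65, 103, 128, 202] ⇒ [60, 72, 110, 135, 209]
  AzqV AAAAGTC/0: at [12, 44, 169, 239] ⇒ [12, 44, 169, 239]
  OquX CCGT/2: at [19, 38, 224] ⇒ [21, 40, 226]
  NpsX TGAGACTC/0: at [81, 89, 148, 160, 191, 231] ⇒ [81, 89, 148, 160, 191, 231]

All cut coordinates (distinct, sorted): [12, 21, 40, 44, 60, 72, 81, 89, 110, 135, 148, 160, 169, 191, 209, 226, 231, 239]

Fragments:
  [0,12): 12 bp
  [12,21): 9 bp
  [21,40): 19 bp
  [40,44): 4 bp
  [44,60): 16 bp
  [60,72): 12 bp
  [72,81): 9 bp
  [81,89): 8 bp
  [89,110): 21 bp
  [110,135): 25 bp
  [135,148): 13 bp
  [148,160): 12 bp
  [160,169): 9 bp
  [169,191): 22 bp
  [191,209): 18 bp
  [209,226): 17 bp
  [226,231): 5 bp
  [231,239): 8 bp
  [239,252): 13 bp

[4,5,8,8,9,9,9,12,12,12,13,13,16,17,18,19,21,22,25]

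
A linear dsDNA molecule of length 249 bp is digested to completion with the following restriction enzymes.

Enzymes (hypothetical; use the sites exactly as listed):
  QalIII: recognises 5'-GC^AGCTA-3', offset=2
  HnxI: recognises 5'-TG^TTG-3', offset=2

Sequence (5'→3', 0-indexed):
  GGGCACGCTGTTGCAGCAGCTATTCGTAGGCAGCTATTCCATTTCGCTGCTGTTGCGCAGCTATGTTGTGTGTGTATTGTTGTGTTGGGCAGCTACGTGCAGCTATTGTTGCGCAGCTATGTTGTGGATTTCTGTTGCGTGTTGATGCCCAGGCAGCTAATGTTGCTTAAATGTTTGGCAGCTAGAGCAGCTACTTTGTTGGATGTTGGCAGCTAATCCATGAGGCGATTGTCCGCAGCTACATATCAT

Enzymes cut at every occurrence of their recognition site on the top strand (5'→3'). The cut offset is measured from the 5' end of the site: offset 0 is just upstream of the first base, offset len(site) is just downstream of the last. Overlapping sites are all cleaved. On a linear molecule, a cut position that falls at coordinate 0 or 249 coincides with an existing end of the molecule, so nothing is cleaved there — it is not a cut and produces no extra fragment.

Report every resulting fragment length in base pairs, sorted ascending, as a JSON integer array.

[5,5,6,6,6,7,7,7,7,7,8,8,9,10,10,10,13,13,13,14,14,17,21,26]

Scan for sites:
  QalIII (GCAGCTA, off=2): starts [15, 29, 56, 88, 98, 112, 152, 177, 186, 208, 234] → cuts [17, 31, 58, 90, 100, 114, 154, 179, 188, 210, 236]
  HnxI (TGTTG, off=2): starts [8, 50, 63, 77, 82, 106, 119, 132, 139, 160, 196, 203] → cuts [10, 52, 65, 79, 84, 108, 121, 134, 141, 162, 198, 205]

Pooled cuts: [10, 17, 31, 52, 58, 65, 79, 84, 90, 100, 108, 114, 121, 134, 141, 154, 162, 179, 188, 198, 205, 210, 236]

Fragments:
  [0,10): 10 bp
  [10,17): 7 bp
  [17,31): 14 bp
  [31,52): 21 bp
  [52,58): 6 bp
  [58,65): 7 bp
  [65,79): 14 bp
  [79,84): 5 bp
  [84,90): 6 bp
  [90,100): 10 bp
  [100,108): 8 bp
  [108,114): 6 bp
  [114,121): 7 bp
  [121,134): 13 bp
  [134,141): 7 bp
  [141,154): 13 bp
  [154,162): 8 bp
  [162,179): 17 bp
  [179,188): 9 bp
  [188,198): 10 bp
  [198,205): 7 bp
  [205,210): 5 bp
  [210,236): 26 bp
  [236,249): 13 bp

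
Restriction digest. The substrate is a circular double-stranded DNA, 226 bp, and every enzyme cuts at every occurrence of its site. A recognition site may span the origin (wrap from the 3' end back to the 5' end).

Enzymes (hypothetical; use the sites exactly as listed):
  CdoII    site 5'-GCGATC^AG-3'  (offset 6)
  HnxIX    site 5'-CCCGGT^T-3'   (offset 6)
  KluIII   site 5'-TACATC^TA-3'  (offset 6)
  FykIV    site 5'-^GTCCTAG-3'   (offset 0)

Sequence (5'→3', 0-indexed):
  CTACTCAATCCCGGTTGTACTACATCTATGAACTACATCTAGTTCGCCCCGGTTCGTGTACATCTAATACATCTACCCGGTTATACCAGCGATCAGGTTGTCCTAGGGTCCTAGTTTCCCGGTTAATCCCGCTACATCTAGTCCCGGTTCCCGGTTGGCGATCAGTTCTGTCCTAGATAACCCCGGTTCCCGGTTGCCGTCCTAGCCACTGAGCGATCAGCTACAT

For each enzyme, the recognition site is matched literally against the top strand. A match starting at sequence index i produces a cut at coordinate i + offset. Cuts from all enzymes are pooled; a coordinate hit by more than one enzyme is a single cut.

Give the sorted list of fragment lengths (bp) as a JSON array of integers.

[4,5,6,7,7,8,8,8,9,9,10,11,11,13,13,14,14,15,16,18,20]

Per-enzyme occurrences:
  CdoII (GCGATCAG, off=6): starts [88, 157, 212] → cuts [94, 163, 218]
  HnxIX (CCCGGTT, off=6): starts [9, 47, 75, 117, 142, 149, 181, 188] → cuts [15, 53, 81, 123, 148, 155, 187, 194]
  KluIII (TACATCTA, off=6): starts [20, 33, 58, 67, 132, 221] → cuts [1, 26, 39, 64, 73, 138]
  FykIV (GTCCTAG, off=0): starts [99, 107, 169, 198] → cuts [99, 107, 169, 198]

All cut coordinates (distinct, sorted): [1, 15, 26, 39, 53, 64, 73, 81, 94, 99, 107, 123, 138, 148, 155, 163, 169, 187, 194, 198, 218]

Fragment lengths:
  1→15: 14 bp
  15→26: 11 bp
  26→39: 13 bp
  39→53: 14 bp
  53→64: 11 bp
  64→73: 9 bp
  73→81: 8 bp
  81→94: 13 bp
  94→99: 5 bp
  99→107: 8 bp
  107→123: 16 bp
  123→138: 15 bp
  138→148: 10 bp
  148→155: 7 bp
  155→163: 8 bp
  163→169: 6 bp
  169→187: 18 bp
  187→194: 7 bp
  194→198: 4 bp
  198→218: 20 bp
  218→1 (wrap): 226-218+1 = 9 bp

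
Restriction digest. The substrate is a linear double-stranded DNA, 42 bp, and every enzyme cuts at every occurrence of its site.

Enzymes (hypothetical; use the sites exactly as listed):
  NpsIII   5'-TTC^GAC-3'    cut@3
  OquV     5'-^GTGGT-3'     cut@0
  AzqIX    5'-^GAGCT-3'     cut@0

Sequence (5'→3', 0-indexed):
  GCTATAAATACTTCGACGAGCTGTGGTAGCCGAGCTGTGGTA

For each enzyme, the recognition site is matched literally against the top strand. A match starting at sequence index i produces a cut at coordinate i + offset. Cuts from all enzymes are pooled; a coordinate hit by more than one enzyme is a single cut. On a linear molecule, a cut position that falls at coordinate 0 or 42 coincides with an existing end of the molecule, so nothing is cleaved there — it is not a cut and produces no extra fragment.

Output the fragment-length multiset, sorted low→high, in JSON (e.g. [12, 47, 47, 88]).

Site scan:
  NpsIII TTCGAC/3: at [11] ⇒ [14]
  OquV GTGGT/0: at [22, 36] ⇒ [22, 36]
  AzqIX GAGCT/0: at [17, 31] ⇒ [17, 31]

All cut coordinates (distinct, sorted): [14, 17, 22, 31, 36]

Fragment lengths:
  [0,14): 14 bp
  [14,17): 3 bp
  [17,22): 5 bp
  [22,31): 9 bp
  [31,36): 5 bp
  [36,42): 6 bp

[3,5,5,6,9,14]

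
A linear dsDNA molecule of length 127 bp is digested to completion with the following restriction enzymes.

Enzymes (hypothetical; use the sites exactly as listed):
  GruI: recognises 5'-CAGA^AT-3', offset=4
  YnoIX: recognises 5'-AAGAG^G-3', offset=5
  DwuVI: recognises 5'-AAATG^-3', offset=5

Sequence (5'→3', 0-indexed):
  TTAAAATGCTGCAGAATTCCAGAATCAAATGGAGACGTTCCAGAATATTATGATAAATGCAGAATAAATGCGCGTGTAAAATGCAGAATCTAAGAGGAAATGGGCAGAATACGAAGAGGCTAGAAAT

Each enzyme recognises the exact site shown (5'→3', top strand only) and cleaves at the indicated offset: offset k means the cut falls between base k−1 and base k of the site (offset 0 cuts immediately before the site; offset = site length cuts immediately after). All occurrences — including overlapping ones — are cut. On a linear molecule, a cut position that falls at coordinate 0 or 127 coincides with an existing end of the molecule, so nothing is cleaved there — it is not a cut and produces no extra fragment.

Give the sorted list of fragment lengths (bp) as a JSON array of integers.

Per-enzyme occurrences:
  GruI (CAGAAT, off=4): starts [11, 19, 40, 59, 83, 104] → cuts [15, 23, 44, 63, 87, 108]
  YnoIX (AAGAGG, off=5): starts [91, 113] → cuts [96, 118]
  DwuVI (AAATG, off=5): starts [3, 26, 54, 65, 78, 97] → cuts [8, 31, 59, 70, 83, 102]

All cut coordinates (distinct, sorted): [8, 15, 23, 31, 44, 59, 63, 70, 83, 87, 96, 102, 108, 118]

Fragments:
  [0,8): 8 bp
  [8,15): 7 bp
  [15,23): 8 bp
  [23,31): 8 bp
  [31,44): 13 bp
  [44,59): 15 bp
  [59,63): 4 bp
  [63,70): 7 bp
  [70,83): 13 bp
  [83,87): 4 bp
  [87,96): 9 bp
  [96,102): 6 bp
  [102,108): 6 bp
  [108,118): 10 bp
  [118,127): 9 bp

[4,4,6,6,7,7,8,8,8,9,9,10,13,13,15]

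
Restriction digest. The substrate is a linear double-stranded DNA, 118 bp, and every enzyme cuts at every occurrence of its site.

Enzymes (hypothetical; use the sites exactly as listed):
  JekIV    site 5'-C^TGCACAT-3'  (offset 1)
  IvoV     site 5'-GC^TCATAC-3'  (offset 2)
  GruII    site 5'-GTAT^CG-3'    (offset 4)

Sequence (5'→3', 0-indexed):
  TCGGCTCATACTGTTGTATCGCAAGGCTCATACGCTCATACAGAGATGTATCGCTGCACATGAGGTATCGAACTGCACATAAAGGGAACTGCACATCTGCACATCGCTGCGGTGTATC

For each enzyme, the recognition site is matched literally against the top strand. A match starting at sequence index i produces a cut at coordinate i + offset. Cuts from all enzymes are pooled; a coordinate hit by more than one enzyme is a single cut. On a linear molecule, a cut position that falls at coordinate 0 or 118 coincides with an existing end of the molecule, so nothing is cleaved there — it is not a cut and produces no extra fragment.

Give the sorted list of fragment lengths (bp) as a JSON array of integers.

[3,5,5,8,8,8,14,14,16,16,21]

Scan for sites:
  JekIV (CTGCACAT, off=1): starts [53, 72, 88, 96] → cuts [54, 73, 89, 97]
  IvoV (GCTCATAC, off=2): starts [3, 25, 33] → cuts [5, 27, 35]
  GruII (GTATCG, off=4): starts [15, 47, 64] → cuts [19, 51, 68]

All cut coordinates (distinct, sorted): [5, 19, 27, 35, 51, 54, 68, 73, 89, 97]

Fragments:
  [0,5): 5 bp
  [5,19): 14 bp
  [19,27): 8 bp
  [27,35): 8 bp
  [35,51): 16 bp
  [51,54): 3 bp
  [54,68): 14 bp
  [68,73): 5 bp
  [73,89): 16 bp
  [89,97): 8 bp
  [97,118): 21 bp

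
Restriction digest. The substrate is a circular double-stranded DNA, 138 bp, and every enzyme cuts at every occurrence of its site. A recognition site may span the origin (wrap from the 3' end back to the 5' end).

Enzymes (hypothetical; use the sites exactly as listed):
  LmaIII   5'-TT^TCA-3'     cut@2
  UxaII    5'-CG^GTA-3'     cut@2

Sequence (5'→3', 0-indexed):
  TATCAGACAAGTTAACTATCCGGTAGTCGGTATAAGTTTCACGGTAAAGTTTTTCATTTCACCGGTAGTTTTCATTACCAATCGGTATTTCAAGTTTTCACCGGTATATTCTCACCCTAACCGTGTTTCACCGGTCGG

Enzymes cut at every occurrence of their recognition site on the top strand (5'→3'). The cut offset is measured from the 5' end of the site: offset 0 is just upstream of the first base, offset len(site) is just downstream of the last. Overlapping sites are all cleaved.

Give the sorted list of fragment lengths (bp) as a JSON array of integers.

[5,5,5,6,6,7,7,8,9,10,10,13,23,24]

Scan for sites:
  LmaIII (TTTCA, off=2): starts [36, 51, 56, 69, 87, 95, 125] → cuts [38, 53, 58, 71, 89, 97, 127]
  UxaII (CGGTA, off=2): starts [20, 27, 41, 62, 82, 101, 135] → cuts [22, 29, 43, 64, 84, 103, 137]

Pooled cuts: [22, 29, 38, 43, 53, 58, 64, 71, 84, 89, 97, 103, 127, 137]

Fragments:
  22→29: 7 bp
  29→38: 9 bp
  38→43: 5 bp
  43→53: 10 bp
  53→58: 5 bp
  58→64: 6 bp
  64→71: 7 bp
  71→84: 13 bp
  84→89: 5 bp
  89→97: 8 bp
  97→103: 6 bp
  103→127: 24 bp
  127→137: 10 bp
  137→22 (wrap): 138-137+22 = 23 bp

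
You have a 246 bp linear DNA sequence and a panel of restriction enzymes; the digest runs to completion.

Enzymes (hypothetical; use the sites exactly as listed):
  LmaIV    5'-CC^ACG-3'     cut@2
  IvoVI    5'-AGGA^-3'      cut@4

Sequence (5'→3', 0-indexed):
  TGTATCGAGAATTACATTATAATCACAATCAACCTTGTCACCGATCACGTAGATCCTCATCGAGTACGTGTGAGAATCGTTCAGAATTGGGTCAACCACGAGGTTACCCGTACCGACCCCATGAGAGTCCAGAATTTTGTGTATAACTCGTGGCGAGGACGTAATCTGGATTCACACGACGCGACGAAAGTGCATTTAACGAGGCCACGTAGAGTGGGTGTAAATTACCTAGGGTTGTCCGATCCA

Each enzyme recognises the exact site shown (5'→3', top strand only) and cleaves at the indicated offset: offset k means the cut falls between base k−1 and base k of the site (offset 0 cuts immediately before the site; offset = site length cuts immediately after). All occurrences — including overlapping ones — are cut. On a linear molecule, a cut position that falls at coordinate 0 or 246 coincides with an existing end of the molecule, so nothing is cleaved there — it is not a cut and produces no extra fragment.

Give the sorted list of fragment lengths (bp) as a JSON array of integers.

Per-enzyme occurrences:
  LmaIV (CCACG, off=2): starts [95, 204] → cuts [97, 206]
  IvoVI (AGGA, off=4): starts [155] → cuts [159]

Pooled cuts: [97, 159, 206]

Fragment lengths:
  [0,97): 97 bp
  [97,159): 62 bp
  [159,206): 47 bp
  [206,246): 40 bp

[40,47,62,97]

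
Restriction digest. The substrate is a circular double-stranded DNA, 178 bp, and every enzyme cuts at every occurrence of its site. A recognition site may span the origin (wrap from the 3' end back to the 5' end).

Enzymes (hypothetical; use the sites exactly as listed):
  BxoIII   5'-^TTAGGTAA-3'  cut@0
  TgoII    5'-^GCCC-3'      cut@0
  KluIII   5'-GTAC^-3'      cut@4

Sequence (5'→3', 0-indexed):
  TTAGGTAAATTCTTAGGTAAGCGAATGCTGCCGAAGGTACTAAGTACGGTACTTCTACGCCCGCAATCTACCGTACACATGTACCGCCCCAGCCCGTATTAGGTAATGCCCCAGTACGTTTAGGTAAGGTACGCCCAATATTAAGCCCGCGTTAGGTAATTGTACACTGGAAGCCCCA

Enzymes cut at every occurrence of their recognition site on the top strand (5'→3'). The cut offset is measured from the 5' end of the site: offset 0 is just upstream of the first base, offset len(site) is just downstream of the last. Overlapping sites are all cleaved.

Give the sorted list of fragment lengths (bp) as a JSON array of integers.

[1,2,5,6,6,6,7,7,7,7,8,9,10,12,12,13,14,18,28]

Per-enzyme occurrences:
  BxoIII (TTAGGTAA, off=0): starts [0, 12, 98, 119, 151] → cuts [0, 12, 98, 119, 151]
  TgoII (GCCC, off=0): starts [58, 85, 91, 107, 132, 144, 172] → cuts [58, 85, 91, 107, 132, 144, 172]
  KluIII (GTAC, off=4): starts [36, 43, 48, 72, 80, 113, 128, 161] → cuts [40, 47, 52, 76, 84, 117, 132, 165]

Pooled cuts: [0, 12, 40, 47, 52, 58, 76, 84, 85, 91, 98, 107, 117, 119, 132, 144, 151, 165, 172]

Fragments:
  0→12: 12 bp
  12→40: 28 bp
  40→47: 7 bp
  47→52: 5 bp
  52→58: 6 bp
  58→76: 18 bp
  76→84: 8 bp
  84→85: 1 bp
  85→91: 6 bp
  91→98: 7 bp
  98→107: 9 bp
  107→117: 10 bp
  117→119: 2 bp
  119→132: 13 bp
  132→144: 12 bp
  144→151: 7 bp
  151→165: 14 bp
  165→172: 7 bp
  172→0 (wrap): 178-172+0 = 6 bp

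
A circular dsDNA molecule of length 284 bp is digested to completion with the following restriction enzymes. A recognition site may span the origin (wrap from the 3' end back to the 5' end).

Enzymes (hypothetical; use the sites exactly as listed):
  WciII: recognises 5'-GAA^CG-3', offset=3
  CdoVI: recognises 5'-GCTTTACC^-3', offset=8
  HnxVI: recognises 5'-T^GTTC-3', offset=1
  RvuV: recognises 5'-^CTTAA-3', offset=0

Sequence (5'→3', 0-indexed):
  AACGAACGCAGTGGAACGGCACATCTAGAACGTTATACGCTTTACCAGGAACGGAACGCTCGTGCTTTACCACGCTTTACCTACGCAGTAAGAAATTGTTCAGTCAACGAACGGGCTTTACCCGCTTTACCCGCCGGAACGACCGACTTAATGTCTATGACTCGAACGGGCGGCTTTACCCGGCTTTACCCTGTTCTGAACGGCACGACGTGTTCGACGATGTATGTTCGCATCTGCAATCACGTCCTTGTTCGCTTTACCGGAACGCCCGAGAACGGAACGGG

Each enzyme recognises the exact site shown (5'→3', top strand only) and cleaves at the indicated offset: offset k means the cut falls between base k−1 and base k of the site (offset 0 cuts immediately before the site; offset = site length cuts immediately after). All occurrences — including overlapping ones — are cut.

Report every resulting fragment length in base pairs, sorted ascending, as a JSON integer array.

Per-enzyme occurrences:
  WciII (GAACG, off=3): starts [3, 13, 27, 48, 53, 108, 136, 163, 197, 262, 272, 277, 283] → cuts [2, 6, 16, 30, 51, 56, 111, 139, 166, 200, 265, 275, 280]
  CdoVI (GCTTTACC, off=8): starts [38, 63, 73, 114, 123, 172, 182, 253] → cuts [46, 71, 81, 122, 131, 180, 190, 261]
  HnxVI (TGTTC, off=1): starts [96, 191, 210, 224, 248] → cuts [97, 192, 211, 225, 249]
  RvuV (CTTAA, off=0): starts [146] → cuts [146]

All cut coordinates (distinct, sorted): [2, 6, 16, 30, 46, 51, 56, 71, 81, 97, 111, 122, 131, 139, 146, 166, 180, 190, 192, 200, 211, 225, 249, 261, 265, 275, 280]

Fragment lengths:
  2→6: 4 bp
  6→16: 10 bp
  16→30: 14 bp
  30→46: 16 bp
  46→51: 5 bp
  51→56: 5 bp
  56→71: 15 bp
  71→81: 10 bp
  81→97: 16 bp
  97→111: 14 bp
  111→122: 11 bp
  122→131: 9 bp
  131→139: 8 bp
  139→146: 7 bp
  146→166: 20 bp
  166→180: 14 bp
  180→190: 10 bp
  190→192: 2 bp
  192→200: 8 bp
  200→211: 11 bp
  211→225: 14 bp
  225→249: 24 bp
  249→261: 12 bp
  261→265: 4 bp
  265→275: 10 bp
  275→280: 5 bp
  280→2 (wrap): 284-280+2 = 6 bp

[2,4,4,5,5,5,6,7,8,8,9,10,10,10,10,11,11,12,14,14,14,14,15,16,16,20,24]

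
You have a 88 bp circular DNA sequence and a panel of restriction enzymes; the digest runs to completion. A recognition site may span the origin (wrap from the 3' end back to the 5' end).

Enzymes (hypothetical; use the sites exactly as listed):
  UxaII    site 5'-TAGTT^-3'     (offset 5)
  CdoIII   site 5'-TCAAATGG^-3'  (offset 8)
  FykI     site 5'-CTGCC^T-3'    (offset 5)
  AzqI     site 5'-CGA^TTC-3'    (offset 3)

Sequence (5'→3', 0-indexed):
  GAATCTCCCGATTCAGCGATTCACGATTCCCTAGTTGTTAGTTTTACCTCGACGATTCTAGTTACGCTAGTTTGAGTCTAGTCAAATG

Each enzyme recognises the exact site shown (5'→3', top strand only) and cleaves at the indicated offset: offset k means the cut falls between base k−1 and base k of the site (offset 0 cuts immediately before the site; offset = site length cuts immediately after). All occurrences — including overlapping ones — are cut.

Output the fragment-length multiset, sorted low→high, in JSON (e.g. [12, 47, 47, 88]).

Site scan:
  UxaII (TAGTT, off=5): starts [31, 38, 58, 67] → cuts [36, 43, 63, 72]
  CdoIII (TCAAATGG, off=8): starts [81] → cuts [1]
  FykI (CTGCCT, off=5): no sites
  AzqI (CGATTC, off=3): starts [8, 16, 23, 52] → cuts [11, 19, 26, 55]

Pooled cuts: [1, 11, 19, 26, 36, 43, 55, 63, 72]

Fragment lengths:
  1→11: 10 bp
  11→19: 8 bp
  19→26: 7 bp
  26→36: 10 bp
  36→43: 7 bp
  43→55: 12 bp
  55→63: 8 bp
  63→72: 9 bp
  72→1 (wrap): 88-72+1 = 17 bp

[7,7,8,8,9,10,10,12,17]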